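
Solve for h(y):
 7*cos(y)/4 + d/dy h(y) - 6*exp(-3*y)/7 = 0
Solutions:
 h(y) = C1 - 7*sin(y)/4 - 2*exp(-3*y)/7


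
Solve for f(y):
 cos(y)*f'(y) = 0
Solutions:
 f(y) = C1


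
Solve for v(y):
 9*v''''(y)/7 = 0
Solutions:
 v(y) = C1 + C2*y + C3*y^2 + C4*y^3


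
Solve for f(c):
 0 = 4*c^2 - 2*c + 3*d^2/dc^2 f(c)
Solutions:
 f(c) = C1 + C2*c - c^4/9 + c^3/9


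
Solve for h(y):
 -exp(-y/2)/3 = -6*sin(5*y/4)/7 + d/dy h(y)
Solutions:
 h(y) = C1 - 24*cos(5*y/4)/35 + 2*exp(-y/2)/3


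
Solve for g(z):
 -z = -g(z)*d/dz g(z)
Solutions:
 g(z) = -sqrt(C1 + z^2)
 g(z) = sqrt(C1 + z^2)


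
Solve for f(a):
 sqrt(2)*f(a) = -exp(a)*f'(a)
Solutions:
 f(a) = C1*exp(sqrt(2)*exp(-a))


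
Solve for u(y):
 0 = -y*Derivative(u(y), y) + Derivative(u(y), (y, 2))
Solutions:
 u(y) = C1 + C2*erfi(sqrt(2)*y/2)


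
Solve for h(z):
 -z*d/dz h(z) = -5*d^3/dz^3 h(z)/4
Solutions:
 h(z) = C1 + Integral(C2*airyai(10^(2/3)*z/5) + C3*airybi(10^(2/3)*z/5), z)


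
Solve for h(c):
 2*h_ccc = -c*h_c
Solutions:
 h(c) = C1 + Integral(C2*airyai(-2^(2/3)*c/2) + C3*airybi(-2^(2/3)*c/2), c)


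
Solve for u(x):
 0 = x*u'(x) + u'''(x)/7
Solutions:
 u(x) = C1 + Integral(C2*airyai(-7^(1/3)*x) + C3*airybi(-7^(1/3)*x), x)


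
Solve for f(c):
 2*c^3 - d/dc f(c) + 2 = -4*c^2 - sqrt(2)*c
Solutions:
 f(c) = C1 + c^4/2 + 4*c^3/3 + sqrt(2)*c^2/2 + 2*c


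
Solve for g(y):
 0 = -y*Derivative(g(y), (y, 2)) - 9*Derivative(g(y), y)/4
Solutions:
 g(y) = C1 + C2/y^(5/4)


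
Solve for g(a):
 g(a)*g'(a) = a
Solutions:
 g(a) = -sqrt(C1 + a^2)
 g(a) = sqrt(C1 + a^2)


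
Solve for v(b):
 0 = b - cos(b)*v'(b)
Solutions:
 v(b) = C1 + Integral(b/cos(b), b)


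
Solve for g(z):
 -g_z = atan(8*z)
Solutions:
 g(z) = C1 - z*atan(8*z) + log(64*z^2 + 1)/16


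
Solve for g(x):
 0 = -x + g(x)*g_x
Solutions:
 g(x) = -sqrt(C1 + x^2)
 g(x) = sqrt(C1 + x^2)


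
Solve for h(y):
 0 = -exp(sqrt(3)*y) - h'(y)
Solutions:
 h(y) = C1 - sqrt(3)*exp(sqrt(3)*y)/3


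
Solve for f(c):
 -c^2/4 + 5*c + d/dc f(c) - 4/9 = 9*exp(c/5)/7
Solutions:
 f(c) = C1 + c^3/12 - 5*c^2/2 + 4*c/9 + 45*exp(c/5)/7


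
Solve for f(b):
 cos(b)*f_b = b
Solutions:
 f(b) = C1 + Integral(b/cos(b), b)


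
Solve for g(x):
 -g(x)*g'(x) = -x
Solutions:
 g(x) = -sqrt(C1 + x^2)
 g(x) = sqrt(C1 + x^2)


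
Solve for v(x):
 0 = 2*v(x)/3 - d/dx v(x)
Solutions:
 v(x) = C1*exp(2*x/3)


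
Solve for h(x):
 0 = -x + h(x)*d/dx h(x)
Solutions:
 h(x) = -sqrt(C1 + x^2)
 h(x) = sqrt(C1 + x^2)


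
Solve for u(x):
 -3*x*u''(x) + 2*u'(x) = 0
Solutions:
 u(x) = C1 + C2*x^(5/3)


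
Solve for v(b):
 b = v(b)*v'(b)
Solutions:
 v(b) = -sqrt(C1 + b^2)
 v(b) = sqrt(C1 + b^2)


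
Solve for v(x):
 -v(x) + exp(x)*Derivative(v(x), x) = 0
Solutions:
 v(x) = C1*exp(-exp(-x))


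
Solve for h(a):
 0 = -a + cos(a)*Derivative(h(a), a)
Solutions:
 h(a) = C1 + Integral(a/cos(a), a)


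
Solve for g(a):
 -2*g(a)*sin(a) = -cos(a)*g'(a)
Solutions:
 g(a) = C1/cos(a)^2


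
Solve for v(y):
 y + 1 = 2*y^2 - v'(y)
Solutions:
 v(y) = C1 + 2*y^3/3 - y^2/2 - y


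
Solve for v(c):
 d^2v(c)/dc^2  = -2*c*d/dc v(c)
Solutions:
 v(c) = C1 + C2*erf(c)


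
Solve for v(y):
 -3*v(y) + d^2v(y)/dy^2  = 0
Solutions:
 v(y) = C1*exp(-sqrt(3)*y) + C2*exp(sqrt(3)*y)


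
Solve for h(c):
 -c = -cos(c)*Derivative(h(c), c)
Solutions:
 h(c) = C1 + Integral(c/cos(c), c)


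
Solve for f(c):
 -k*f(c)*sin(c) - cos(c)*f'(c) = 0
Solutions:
 f(c) = C1*exp(k*log(cos(c)))


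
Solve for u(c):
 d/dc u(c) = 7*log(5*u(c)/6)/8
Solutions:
 -8*Integral(1/(log(_y) - log(6) + log(5)), (_y, u(c)))/7 = C1 - c


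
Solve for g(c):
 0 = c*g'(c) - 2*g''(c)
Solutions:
 g(c) = C1 + C2*erfi(c/2)


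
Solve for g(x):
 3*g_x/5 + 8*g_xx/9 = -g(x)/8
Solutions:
 g(x) = (C1*sin(3*sqrt(19)*x/80) + C2*cos(3*sqrt(19)*x/80))*exp(-27*x/80)


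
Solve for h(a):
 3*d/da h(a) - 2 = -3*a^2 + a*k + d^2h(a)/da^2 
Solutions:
 h(a) = C1 + C2*exp(3*a) - a^3/3 + a^2*k/6 - a^2/3 + a*k/9 + 4*a/9


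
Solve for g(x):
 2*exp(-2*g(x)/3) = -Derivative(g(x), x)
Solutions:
 g(x) = 3*log(-sqrt(C1 - 2*x)) - 3*log(3) + 3*log(6)/2
 g(x) = 3*log(C1 - 2*x)/2 - 3*log(3) + 3*log(6)/2


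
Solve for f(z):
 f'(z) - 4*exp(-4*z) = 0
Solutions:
 f(z) = C1 - exp(-4*z)


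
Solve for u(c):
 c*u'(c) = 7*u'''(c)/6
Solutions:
 u(c) = C1 + Integral(C2*airyai(6^(1/3)*7^(2/3)*c/7) + C3*airybi(6^(1/3)*7^(2/3)*c/7), c)


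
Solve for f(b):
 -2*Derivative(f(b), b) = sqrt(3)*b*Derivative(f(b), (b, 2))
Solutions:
 f(b) = C1 + C2*b^(1 - 2*sqrt(3)/3)


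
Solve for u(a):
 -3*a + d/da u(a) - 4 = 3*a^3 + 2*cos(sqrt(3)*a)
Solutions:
 u(a) = C1 + 3*a^4/4 + 3*a^2/2 + 4*a + 2*sqrt(3)*sin(sqrt(3)*a)/3


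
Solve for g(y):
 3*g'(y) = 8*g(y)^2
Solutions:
 g(y) = -3/(C1 + 8*y)


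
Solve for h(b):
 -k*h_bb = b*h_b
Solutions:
 h(b) = C1 + C2*sqrt(k)*erf(sqrt(2)*b*sqrt(1/k)/2)


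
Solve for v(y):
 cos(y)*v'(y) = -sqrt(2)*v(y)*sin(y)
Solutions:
 v(y) = C1*cos(y)^(sqrt(2))


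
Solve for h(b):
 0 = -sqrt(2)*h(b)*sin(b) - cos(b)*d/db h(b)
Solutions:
 h(b) = C1*cos(b)^(sqrt(2))


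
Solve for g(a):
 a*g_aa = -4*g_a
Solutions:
 g(a) = C1 + C2/a^3


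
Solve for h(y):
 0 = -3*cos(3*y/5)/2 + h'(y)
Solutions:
 h(y) = C1 + 5*sin(3*y/5)/2


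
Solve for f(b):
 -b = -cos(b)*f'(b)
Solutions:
 f(b) = C1 + Integral(b/cos(b), b)


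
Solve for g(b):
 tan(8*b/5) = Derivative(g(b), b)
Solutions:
 g(b) = C1 - 5*log(cos(8*b/5))/8


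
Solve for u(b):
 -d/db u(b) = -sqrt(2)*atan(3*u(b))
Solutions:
 Integral(1/atan(3*_y), (_y, u(b))) = C1 + sqrt(2)*b


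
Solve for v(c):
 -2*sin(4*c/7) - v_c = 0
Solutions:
 v(c) = C1 + 7*cos(4*c/7)/2


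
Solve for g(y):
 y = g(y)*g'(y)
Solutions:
 g(y) = -sqrt(C1 + y^2)
 g(y) = sqrt(C1 + y^2)


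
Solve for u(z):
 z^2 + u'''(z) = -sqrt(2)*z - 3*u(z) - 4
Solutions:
 u(z) = C3*exp(-3^(1/3)*z) - z^2/3 - sqrt(2)*z/3 + (C1*sin(3^(5/6)*z/2) + C2*cos(3^(5/6)*z/2))*exp(3^(1/3)*z/2) - 4/3


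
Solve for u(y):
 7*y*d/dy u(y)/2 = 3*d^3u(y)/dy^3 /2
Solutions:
 u(y) = C1 + Integral(C2*airyai(3^(2/3)*7^(1/3)*y/3) + C3*airybi(3^(2/3)*7^(1/3)*y/3), y)


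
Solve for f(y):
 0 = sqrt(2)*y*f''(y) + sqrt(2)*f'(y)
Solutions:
 f(y) = C1 + C2*log(y)


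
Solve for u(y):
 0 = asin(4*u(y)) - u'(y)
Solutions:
 Integral(1/asin(4*_y), (_y, u(y))) = C1 + y


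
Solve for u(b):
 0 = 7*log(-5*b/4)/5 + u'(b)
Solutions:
 u(b) = C1 - 7*b*log(-b)/5 + 7*b*(-log(5) + 1 + 2*log(2))/5


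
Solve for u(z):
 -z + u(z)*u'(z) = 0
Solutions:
 u(z) = -sqrt(C1 + z^2)
 u(z) = sqrt(C1 + z^2)


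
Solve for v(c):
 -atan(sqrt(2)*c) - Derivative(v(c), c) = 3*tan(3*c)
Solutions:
 v(c) = C1 - c*atan(sqrt(2)*c) + sqrt(2)*log(2*c^2 + 1)/4 + log(cos(3*c))


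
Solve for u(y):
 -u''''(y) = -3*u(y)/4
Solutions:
 u(y) = C1*exp(-sqrt(2)*3^(1/4)*y/2) + C2*exp(sqrt(2)*3^(1/4)*y/2) + C3*sin(sqrt(2)*3^(1/4)*y/2) + C4*cos(sqrt(2)*3^(1/4)*y/2)


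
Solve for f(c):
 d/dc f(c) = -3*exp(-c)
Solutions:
 f(c) = C1 + 3*exp(-c)


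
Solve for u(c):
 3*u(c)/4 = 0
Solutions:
 u(c) = 0


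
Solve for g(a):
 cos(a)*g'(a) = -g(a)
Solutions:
 g(a) = C1*sqrt(sin(a) - 1)/sqrt(sin(a) + 1)


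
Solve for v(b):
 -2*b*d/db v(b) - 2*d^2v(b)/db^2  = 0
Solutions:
 v(b) = C1 + C2*erf(sqrt(2)*b/2)


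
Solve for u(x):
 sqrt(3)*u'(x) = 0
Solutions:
 u(x) = C1


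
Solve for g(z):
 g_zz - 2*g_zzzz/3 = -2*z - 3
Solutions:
 g(z) = C1 + C2*z + C3*exp(-sqrt(6)*z/2) + C4*exp(sqrt(6)*z/2) - z^3/3 - 3*z^2/2


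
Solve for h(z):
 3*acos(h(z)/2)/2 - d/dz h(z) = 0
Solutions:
 Integral(1/acos(_y/2), (_y, h(z))) = C1 + 3*z/2


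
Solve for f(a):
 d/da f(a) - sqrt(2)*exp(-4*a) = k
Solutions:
 f(a) = C1 + a*k - sqrt(2)*exp(-4*a)/4


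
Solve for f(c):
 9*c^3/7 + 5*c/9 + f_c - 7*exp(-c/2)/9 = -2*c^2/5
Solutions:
 f(c) = C1 - 9*c^4/28 - 2*c^3/15 - 5*c^2/18 - 14*exp(-c/2)/9


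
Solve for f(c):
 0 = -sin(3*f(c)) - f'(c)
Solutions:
 f(c) = -acos((-C1 - exp(6*c))/(C1 - exp(6*c)))/3 + 2*pi/3
 f(c) = acos((-C1 - exp(6*c))/(C1 - exp(6*c)))/3


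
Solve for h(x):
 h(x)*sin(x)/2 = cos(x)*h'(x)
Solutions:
 h(x) = C1/sqrt(cos(x))


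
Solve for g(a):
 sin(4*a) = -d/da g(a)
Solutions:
 g(a) = C1 + cos(4*a)/4


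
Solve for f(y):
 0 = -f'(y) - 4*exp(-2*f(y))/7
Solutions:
 f(y) = log(-sqrt(C1 - 56*y)) - log(7)
 f(y) = log(C1 - 56*y)/2 - log(7)


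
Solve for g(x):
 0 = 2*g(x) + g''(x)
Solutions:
 g(x) = C1*sin(sqrt(2)*x) + C2*cos(sqrt(2)*x)


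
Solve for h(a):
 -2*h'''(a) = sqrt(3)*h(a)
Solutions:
 h(a) = C3*exp(-2^(2/3)*3^(1/6)*a/2) + (C1*sin(6^(2/3)*a/4) + C2*cos(6^(2/3)*a/4))*exp(2^(2/3)*3^(1/6)*a/4)


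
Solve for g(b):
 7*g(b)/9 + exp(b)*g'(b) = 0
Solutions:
 g(b) = C1*exp(7*exp(-b)/9)


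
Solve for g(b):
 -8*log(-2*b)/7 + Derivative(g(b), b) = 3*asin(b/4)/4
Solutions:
 g(b) = C1 + 8*b*log(-b)/7 + 3*b*asin(b/4)/4 - 8*b/7 + 8*b*log(2)/7 + 3*sqrt(16 - b^2)/4


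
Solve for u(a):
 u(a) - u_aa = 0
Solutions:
 u(a) = C1*exp(-a) + C2*exp(a)


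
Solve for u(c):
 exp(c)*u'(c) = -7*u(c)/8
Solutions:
 u(c) = C1*exp(7*exp(-c)/8)


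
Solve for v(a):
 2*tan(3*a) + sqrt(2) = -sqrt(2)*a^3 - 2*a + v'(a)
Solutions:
 v(a) = C1 + sqrt(2)*a^4/4 + a^2 + sqrt(2)*a - 2*log(cos(3*a))/3


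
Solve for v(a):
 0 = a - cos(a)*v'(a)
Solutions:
 v(a) = C1 + Integral(a/cos(a), a)


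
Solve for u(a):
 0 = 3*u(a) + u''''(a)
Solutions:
 u(a) = (C1*sin(sqrt(2)*3^(1/4)*a/2) + C2*cos(sqrt(2)*3^(1/4)*a/2))*exp(-sqrt(2)*3^(1/4)*a/2) + (C3*sin(sqrt(2)*3^(1/4)*a/2) + C4*cos(sqrt(2)*3^(1/4)*a/2))*exp(sqrt(2)*3^(1/4)*a/2)


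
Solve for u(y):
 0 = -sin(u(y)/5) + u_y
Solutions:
 -y + 5*log(cos(u(y)/5) - 1)/2 - 5*log(cos(u(y)/5) + 1)/2 = C1


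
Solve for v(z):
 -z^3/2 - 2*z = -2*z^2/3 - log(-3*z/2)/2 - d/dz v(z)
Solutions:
 v(z) = C1 + z^4/8 - 2*z^3/9 + z^2 - z*log(-z)/2 + z*(-log(3) + 1/2 + log(6)/2)


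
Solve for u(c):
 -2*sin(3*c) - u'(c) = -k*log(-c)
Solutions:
 u(c) = C1 + c*k*(log(-c) - 1) + 2*cos(3*c)/3


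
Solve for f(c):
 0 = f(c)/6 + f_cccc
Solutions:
 f(c) = (C1*sin(2^(1/4)*3^(3/4)*c/6) + C2*cos(2^(1/4)*3^(3/4)*c/6))*exp(-2^(1/4)*3^(3/4)*c/6) + (C3*sin(2^(1/4)*3^(3/4)*c/6) + C4*cos(2^(1/4)*3^(3/4)*c/6))*exp(2^(1/4)*3^(3/4)*c/6)


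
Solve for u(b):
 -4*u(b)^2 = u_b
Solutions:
 u(b) = 1/(C1 + 4*b)


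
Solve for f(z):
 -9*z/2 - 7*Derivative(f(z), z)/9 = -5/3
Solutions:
 f(z) = C1 - 81*z^2/28 + 15*z/7


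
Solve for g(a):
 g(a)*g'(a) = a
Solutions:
 g(a) = -sqrt(C1 + a^2)
 g(a) = sqrt(C1 + a^2)


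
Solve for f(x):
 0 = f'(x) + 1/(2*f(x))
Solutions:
 f(x) = -sqrt(C1 - x)
 f(x) = sqrt(C1 - x)


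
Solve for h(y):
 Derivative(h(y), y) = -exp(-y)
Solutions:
 h(y) = C1 + exp(-y)


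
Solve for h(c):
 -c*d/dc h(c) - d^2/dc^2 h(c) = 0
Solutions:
 h(c) = C1 + C2*erf(sqrt(2)*c/2)


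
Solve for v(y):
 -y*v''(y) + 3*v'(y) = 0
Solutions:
 v(y) = C1 + C2*y^4


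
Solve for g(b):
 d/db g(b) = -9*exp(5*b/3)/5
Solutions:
 g(b) = C1 - 27*exp(5*b/3)/25


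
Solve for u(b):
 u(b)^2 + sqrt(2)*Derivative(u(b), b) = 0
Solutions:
 u(b) = 2/(C1 + sqrt(2)*b)


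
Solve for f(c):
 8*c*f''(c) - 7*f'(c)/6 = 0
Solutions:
 f(c) = C1 + C2*c^(55/48)


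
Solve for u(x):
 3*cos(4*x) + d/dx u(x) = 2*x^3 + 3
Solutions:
 u(x) = C1 + x^4/2 + 3*x - 3*sin(4*x)/4


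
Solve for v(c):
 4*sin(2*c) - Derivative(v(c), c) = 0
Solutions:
 v(c) = C1 - 2*cos(2*c)


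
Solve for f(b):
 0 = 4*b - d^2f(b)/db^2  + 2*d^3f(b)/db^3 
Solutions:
 f(b) = C1 + C2*b + C3*exp(b/2) + 2*b^3/3 + 4*b^2


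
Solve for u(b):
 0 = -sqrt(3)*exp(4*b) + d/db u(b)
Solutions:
 u(b) = C1 + sqrt(3)*exp(4*b)/4


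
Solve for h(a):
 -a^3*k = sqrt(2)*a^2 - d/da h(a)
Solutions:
 h(a) = C1 + a^4*k/4 + sqrt(2)*a^3/3


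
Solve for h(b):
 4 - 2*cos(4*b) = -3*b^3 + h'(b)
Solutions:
 h(b) = C1 + 3*b^4/4 + 4*b - sin(4*b)/2


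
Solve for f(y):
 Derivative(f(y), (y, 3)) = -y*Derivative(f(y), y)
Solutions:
 f(y) = C1 + Integral(C2*airyai(-y) + C3*airybi(-y), y)


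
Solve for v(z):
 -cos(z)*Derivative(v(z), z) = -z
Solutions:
 v(z) = C1 + Integral(z/cos(z), z)


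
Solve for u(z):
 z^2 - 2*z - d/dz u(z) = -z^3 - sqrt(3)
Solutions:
 u(z) = C1 + z^4/4 + z^3/3 - z^2 + sqrt(3)*z


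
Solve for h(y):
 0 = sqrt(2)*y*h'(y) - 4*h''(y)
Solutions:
 h(y) = C1 + C2*erfi(2^(3/4)*y/4)


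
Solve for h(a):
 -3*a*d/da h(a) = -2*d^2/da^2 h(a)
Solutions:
 h(a) = C1 + C2*erfi(sqrt(3)*a/2)


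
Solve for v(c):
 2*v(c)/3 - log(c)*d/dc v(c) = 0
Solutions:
 v(c) = C1*exp(2*li(c)/3)


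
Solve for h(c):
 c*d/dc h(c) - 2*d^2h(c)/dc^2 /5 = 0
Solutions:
 h(c) = C1 + C2*erfi(sqrt(5)*c/2)


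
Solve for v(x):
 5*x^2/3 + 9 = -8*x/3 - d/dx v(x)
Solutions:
 v(x) = C1 - 5*x^3/9 - 4*x^2/3 - 9*x


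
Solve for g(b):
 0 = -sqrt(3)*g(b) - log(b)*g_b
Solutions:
 g(b) = C1*exp(-sqrt(3)*li(b))


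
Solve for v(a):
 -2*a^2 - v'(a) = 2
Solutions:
 v(a) = C1 - 2*a^3/3 - 2*a


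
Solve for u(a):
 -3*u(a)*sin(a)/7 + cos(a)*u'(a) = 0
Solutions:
 u(a) = C1/cos(a)^(3/7)


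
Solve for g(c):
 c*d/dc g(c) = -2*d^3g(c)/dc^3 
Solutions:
 g(c) = C1 + Integral(C2*airyai(-2^(2/3)*c/2) + C3*airybi(-2^(2/3)*c/2), c)


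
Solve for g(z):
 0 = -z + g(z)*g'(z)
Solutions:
 g(z) = -sqrt(C1 + z^2)
 g(z) = sqrt(C1 + z^2)


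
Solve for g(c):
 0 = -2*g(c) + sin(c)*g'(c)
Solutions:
 g(c) = C1*(cos(c) - 1)/(cos(c) + 1)


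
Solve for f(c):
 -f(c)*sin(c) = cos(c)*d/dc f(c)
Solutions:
 f(c) = C1*cos(c)


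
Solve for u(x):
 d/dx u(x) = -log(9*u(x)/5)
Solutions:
 Integral(1/(log(_y) - log(5) + 2*log(3)), (_y, u(x))) = C1 - x


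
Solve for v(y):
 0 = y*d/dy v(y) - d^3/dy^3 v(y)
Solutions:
 v(y) = C1 + Integral(C2*airyai(y) + C3*airybi(y), y)


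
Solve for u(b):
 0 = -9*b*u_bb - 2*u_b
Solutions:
 u(b) = C1 + C2*b^(7/9)


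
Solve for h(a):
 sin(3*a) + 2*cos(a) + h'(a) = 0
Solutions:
 h(a) = C1 - 2*sin(a) + cos(3*a)/3


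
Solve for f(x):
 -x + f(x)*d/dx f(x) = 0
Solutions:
 f(x) = -sqrt(C1 + x^2)
 f(x) = sqrt(C1 + x^2)


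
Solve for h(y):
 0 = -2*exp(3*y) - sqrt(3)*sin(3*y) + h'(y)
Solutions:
 h(y) = C1 + 2*exp(3*y)/3 - sqrt(3)*cos(3*y)/3


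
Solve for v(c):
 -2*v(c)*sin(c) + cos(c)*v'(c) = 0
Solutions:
 v(c) = C1/cos(c)^2


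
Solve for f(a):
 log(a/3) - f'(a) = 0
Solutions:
 f(a) = C1 + a*log(a) - a*log(3) - a


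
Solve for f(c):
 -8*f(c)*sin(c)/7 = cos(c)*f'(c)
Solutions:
 f(c) = C1*cos(c)^(8/7)


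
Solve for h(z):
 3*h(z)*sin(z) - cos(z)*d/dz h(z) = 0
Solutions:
 h(z) = C1/cos(z)^3


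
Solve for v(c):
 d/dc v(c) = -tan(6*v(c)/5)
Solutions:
 v(c) = -5*asin(C1*exp(-6*c/5))/6 + 5*pi/6
 v(c) = 5*asin(C1*exp(-6*c/5))/6


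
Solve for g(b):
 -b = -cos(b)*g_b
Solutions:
 g(b) = C1 + Integral(b/cos(b), b)


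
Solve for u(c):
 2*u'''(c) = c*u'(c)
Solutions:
 u(c) = C1 + Integral(C2*airyai(2^(2/3)*c/2) + C3*airybi(2^(2/3)*c/2), c)


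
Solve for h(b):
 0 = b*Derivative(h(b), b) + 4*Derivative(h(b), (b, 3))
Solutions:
 h(b) = C1 + Integral(C2*airyai(-2^(1/3)*b/2) + C3*airybi(-2^(1/3)*b/2), b)


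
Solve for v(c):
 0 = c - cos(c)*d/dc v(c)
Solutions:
 v(c) = C1 + Integral(c/cos(c), c)


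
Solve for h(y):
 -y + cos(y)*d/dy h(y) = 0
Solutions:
 h(y) = C1 + Integral(y/cos(y), y)


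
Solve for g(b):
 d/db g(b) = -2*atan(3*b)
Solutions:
 g(b) = C1 - 2*b*atan(3*b) + log(9*b^2 + 1)/3


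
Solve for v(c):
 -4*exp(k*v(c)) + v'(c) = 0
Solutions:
 v(c) = Piecewise((log(-1/(C1*k + 4*c*k))/k, Ne(k, 0)), (nan, True))
 v(c) = Piecewise((C1 + 4*c, Eq(k, 0)), (nan, True))


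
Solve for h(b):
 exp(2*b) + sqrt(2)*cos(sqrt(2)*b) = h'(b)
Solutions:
 h(b) = C1 + exp(2*b)/2 + sin(sqrt(2)*b)


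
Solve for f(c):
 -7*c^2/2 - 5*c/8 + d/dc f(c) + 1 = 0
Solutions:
 f(c) = C1 + 7*c^3/6 + 5*c^2/16 - c


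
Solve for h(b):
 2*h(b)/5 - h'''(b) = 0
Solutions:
 h(b) = C3*exp(2^(1/3)*5^(2/3)*b/5) + (C1*sin(2^(1/3)*sqrt(3)*5^(2/3)*b/10) + C2*cos(2^(1/3)*sqrt(3)*5^(2/3)*b/10))*exp(-2^(1/3)*5^(2/3)*b/10)


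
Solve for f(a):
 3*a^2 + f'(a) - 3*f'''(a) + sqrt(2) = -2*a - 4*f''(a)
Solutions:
 f(a) = C1 + C2*exp(a*(2 - sqrt(7))/3) + C3*exp(a*(2 + sqrt(7))/3) - a^3 + 11*a^2 - 106*a - sqrt(2)*a


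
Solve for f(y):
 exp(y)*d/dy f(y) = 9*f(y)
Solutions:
 f(y) = C1*exp(-9*exp(-y))


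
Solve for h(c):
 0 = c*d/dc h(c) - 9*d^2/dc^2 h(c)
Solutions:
 h(c) = C1 + C2*erfi(sqrt(2)*c/6)


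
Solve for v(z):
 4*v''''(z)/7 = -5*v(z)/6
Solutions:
 v(z) = (C1*sin(2^(3/4)*945^(1/4)*z/12) + C2*cos(2^(3/4)*945^(1/4)*z/12))*exp(-2^(3/4)*945^(1/4)*z/12) + (C3*sin(2^(3/4)*945^(1/4)*z/12) + C4*cos(2^(3/4)*945^(1/4)*z/12))*exp(2^(3/4)*945^(1/4)*z/12)


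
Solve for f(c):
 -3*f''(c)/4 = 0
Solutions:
 f(c) = C1 + C2*c


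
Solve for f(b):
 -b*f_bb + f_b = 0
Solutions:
 f(b) = C1 + C2*b^2


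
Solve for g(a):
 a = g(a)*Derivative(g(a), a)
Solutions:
 g(a) = -sqrt(C1 + a^2)
 g(a) = sqrt(C1 + a^2)


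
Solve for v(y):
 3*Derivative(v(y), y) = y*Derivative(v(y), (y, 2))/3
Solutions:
 v(y) = C1 + C2*y^10


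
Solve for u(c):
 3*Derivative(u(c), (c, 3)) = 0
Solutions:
 u(c) = C1 + C2*c + C3*c^2


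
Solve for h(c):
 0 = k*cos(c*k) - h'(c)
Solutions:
 h(c) = C1 + sin(c*k)


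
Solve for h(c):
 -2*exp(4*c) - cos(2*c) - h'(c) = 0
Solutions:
 h(c) = C1 - exp(4*c)/2 - sin(2*c)/2


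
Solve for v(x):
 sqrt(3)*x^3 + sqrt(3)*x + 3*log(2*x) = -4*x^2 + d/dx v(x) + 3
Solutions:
 v(x) = C1 + sqrt(3)*x^4/4 + 4*x^3/3 + sqrt(3)*x^2/2 + 3*x*log(x) - 6*x + x*log(8)


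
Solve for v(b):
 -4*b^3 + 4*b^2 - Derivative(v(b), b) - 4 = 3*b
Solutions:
 v(b) = C1 - b^4 + 4*b^3/3 - 3*b^2/2 - 4*b


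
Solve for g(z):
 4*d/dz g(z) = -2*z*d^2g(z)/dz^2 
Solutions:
 g(z) = C1 + C2/z


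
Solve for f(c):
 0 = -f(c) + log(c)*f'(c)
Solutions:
 f(c) = C1*exp(li(c))


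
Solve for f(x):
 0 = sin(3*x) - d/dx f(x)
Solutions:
 f(x) = C1 - cos(3*x)/3


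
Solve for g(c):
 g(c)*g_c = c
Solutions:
 g(c) = -sqrt(C1 + c^2)
 g(c) = sqrt(C1 + c^2)


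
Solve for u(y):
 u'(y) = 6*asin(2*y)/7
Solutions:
 u(y) = C1 + 6*y*asin(2*y)/7 + 3*sqrt(1 - 4*y^2)/7


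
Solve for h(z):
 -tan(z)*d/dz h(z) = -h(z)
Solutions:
 h(z) = C1*sin(z)


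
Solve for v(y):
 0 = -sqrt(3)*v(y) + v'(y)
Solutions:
 v(y) = C1*exp(sqrt(3)*y)


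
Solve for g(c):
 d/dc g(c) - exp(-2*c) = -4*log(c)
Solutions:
 g(c) = C1 - 4*c*log(c) + 4*c - exp(-2*c)/2


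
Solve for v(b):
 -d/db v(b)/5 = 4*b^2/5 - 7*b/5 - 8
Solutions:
 v(b) = C1 - 4*b^3/3 + 7*b^2/2 + 40*b


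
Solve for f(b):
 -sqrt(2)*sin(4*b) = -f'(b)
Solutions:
 f(b) = C1 - sqrt(2)*cos(4*b)/4


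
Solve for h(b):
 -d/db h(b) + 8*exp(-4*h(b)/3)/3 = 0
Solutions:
 h(b) = 3*log(-I*(C1 + 32*b/9)^(1/4))
 h(b) = 3*log(I*(C1 + 32*b/9)^(1/4))
 h(b) = 3*log(-(C1 + 32*b/9)^(1/4))
 h(b) = 3*log(C1 + 32*b/9)/4


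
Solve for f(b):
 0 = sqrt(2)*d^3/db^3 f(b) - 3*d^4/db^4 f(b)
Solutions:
 f(b) = C1 + C2*b + C3*b^2 + C4*exp(sqrt(2)*b/3)


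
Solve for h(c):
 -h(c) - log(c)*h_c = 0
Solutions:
 h(c) = C1*exp(-li(c))


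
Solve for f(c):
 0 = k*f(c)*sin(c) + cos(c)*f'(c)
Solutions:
 f(c) = C1*exp(k*log(cos(c)))


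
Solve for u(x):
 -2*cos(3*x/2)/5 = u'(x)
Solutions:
 u(x) = C1 - 4*sin(3*x/2)/15


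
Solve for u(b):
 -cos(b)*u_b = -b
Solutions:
 u(b) = C1 + Integral(b/cos(b), b)


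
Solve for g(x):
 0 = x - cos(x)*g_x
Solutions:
 g(x) = C1 + Integral(x/cos(x), x)


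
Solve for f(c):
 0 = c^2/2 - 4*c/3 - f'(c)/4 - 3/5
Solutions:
 f(c) = C1 + 2*c^3/3 - 8*c^2/3 - 12*c/5


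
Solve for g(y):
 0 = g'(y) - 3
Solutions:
 g(y) = C1 + 3*y


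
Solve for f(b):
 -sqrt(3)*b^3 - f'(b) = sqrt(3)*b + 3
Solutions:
 f(b) = C1 - sqrt(3)*b^4/4 - sqrt(3)*b^2/2 - 3*b


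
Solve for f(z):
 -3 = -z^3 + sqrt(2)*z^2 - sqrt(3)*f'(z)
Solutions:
 f(z) = C1 - sqrt(3)*z^4/12 + sqrt(6)*z^3/9 + sqrt(3)*z


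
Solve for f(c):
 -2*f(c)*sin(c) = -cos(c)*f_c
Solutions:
 f(c) = C1/cos(c)^2


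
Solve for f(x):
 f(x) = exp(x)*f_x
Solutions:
 f(x) = C1*exp(-exp(-x))


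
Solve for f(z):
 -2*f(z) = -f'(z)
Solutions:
 f(z) = C1*exp(2*z)


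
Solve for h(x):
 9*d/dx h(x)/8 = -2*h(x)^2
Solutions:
 h(x) = 9/(C1 + 16*x)


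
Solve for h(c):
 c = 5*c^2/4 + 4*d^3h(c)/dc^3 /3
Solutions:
 h(c) = C1 + C2*c + C3*c^2 - c^5/64 + c^4/32


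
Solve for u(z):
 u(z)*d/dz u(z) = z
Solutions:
 u(z) = -sqrt(C1 + z^2)
 u(z) = sqrt(C1 + z^2)


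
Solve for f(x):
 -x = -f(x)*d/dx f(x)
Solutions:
 f(x) = -sqrt(C1 + x^2)
 f(x) = sqrt(C1 + x^2)


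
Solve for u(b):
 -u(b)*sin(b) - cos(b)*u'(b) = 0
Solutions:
 u(b) = C1*cos(b)


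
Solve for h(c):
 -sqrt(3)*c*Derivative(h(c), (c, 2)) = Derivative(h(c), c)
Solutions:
 h(c) = C1 + C2*c^(1 - sqrt(3)/3)


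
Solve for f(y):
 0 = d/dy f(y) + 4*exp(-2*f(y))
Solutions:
 f(y) = log(-sqrt(C1 - 8*y))
 f(y) = log(C1 - 8*y)/2


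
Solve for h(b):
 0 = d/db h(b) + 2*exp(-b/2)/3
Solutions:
 h(b) = C1 + 4*exp(-b/2)/3


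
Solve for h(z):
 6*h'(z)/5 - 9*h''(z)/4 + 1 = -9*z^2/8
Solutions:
 h(z) = C1 + C2*exp(8*z/15) - 5*z^3/16 - 225*z^2/128 - 11405*z/1536


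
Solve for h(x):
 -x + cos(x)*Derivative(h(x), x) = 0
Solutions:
 h(x) = C1 + Integral(x/cos(x), x)


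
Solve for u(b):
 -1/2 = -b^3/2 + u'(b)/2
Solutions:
 u(b) = C1 + b^4/4 - b


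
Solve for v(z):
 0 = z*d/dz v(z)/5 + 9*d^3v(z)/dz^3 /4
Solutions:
 v(z) = C1 + Integral(C2*airyai(-2^(2/3)*75^(1/3)*z/15) + C3*airybi(-2^(2/3)*75^(1/3)*z/15), z)


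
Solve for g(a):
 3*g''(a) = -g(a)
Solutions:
 g(a) = C1*sin(sqrt(3)*a/3) + C2*cos(sqrt(3)*a/3)


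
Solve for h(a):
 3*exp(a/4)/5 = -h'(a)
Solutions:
 h(a) = C1 - 12*exp(a/4)/5


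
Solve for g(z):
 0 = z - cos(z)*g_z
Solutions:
 g(z) = C1 + Integral(z/cos(z), z)


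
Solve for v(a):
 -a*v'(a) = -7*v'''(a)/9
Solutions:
 v(a) = C1 + Integral(C2*airyai(21^(2/3)*a/7) + C3*airybi(21^(2/3)*a/7), a)


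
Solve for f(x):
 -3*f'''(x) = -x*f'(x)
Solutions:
 f(x) = C1 + Integral(C2*airyai(3^(2/3)*x/3) + C3*airybi(3^(2/3)*x/3), x)


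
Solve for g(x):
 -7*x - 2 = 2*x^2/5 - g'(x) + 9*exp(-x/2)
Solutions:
 g(x) = C1 + 2*x^3/15 + 7*x^2/2 + 2*x - 18*exp(-x/2)


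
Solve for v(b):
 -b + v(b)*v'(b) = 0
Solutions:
 v(b) = -sqrt(C1 + b^2)
 v(b) = sqrt(C1 + b^2)


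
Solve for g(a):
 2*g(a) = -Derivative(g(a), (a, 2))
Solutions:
 g(a) = C1*sin(sqrt(2)*a) + C2*cos(sqrt(2)*a)


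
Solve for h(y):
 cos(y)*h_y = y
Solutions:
 h(y) = C1 + Integral(y/cos(y), y)


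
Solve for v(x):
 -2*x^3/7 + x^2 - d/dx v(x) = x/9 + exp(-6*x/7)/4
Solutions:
 v(x) = C1 - x^4/14 + x^3/3 - x^2/18 + 7*exp(-6*x/7)/24


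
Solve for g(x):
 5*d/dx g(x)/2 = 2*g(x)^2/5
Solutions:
 g(x) = -25/(C1 + 4*x)


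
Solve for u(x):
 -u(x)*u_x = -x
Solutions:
 u(x) = -sqrt(C1 + x^2)
 u(x) = sqrt(C1 + x^2)


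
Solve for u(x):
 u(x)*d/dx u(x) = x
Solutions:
 u(x) = -sqrt(C1 + x^2)
 u(x) = sqrt(C1 + x^2)


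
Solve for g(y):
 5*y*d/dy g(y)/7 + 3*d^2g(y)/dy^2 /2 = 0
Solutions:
 g(y) = C1 + C2*erf(sqrt(105)*y/21)


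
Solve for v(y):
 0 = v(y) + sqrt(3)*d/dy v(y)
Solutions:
 v(y) = C1*exp(-sqrt(3)*y/3)


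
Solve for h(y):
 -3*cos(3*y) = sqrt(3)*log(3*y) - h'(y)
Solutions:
 h(y) = C1 + sqrt(3)*y*(log(y) - 1) + sqrt(3)*y*log(3) + sin(3*y)


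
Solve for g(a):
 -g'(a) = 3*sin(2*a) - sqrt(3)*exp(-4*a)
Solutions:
 g(a) = C1 + 3*cos(2*a)/2 - sqrt(3)*exp(-4*a)/4


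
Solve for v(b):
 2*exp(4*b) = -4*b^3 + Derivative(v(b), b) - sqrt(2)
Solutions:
 v(b) = C1 + b^4 + sqrt(2)*b + exp(4*b)/2


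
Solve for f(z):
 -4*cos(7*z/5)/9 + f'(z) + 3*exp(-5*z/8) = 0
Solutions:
 f(z) = C1 + 20*sin(7*z/5)/63 + 24*exp(-5*z/8)/5


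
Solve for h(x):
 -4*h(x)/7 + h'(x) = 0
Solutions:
 h(x) = C1*exp(4*x/7)


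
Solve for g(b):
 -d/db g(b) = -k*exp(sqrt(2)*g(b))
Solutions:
 g(b) = sqrt(2)*(2*log(-1/(C1 + b*k)) - log(2))/4


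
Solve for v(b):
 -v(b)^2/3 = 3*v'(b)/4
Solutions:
 v(b) = 9/(C1 + 4*b)


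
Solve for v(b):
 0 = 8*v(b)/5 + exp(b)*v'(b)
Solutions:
 v(b) = C1*exp(8*exp(-b)/5)


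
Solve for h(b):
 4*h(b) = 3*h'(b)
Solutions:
 h(b) = C1*exp(4*b/3)


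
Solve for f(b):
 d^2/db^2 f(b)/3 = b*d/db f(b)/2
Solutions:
 f(b) = C1 + C2*erfi(sqrt(3)*b/2)


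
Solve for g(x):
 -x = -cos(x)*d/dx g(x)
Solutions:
 g(x) = C1 + Integral(x/cos(x), x)


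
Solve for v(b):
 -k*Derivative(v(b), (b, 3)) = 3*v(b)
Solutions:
 v(b) = C1*exp(3^(1/3)*b*(-1/k)^(1/3)) + C2*exp(b*(-1/k)^(1/3)*(-3^(1/3) + 3^(5/6)*I)/2) + C3*exp(-b*(-1/k)^(1/3)*(3^(1/3) + 3^(5/6)*I)/2)


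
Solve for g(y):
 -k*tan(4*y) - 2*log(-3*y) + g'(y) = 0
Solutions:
 g(y) = C1 - k*log(cos(4*y))/4 + 2*y*log(-y) - 2*y + 2*y*log(3)


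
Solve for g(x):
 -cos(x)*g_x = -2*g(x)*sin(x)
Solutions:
 g(x) = C1/cos(x)^2


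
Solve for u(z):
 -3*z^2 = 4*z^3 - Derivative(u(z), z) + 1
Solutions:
 u(z) = C1 + z^4 + z^3 + z


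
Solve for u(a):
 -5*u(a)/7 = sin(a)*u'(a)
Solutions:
 u(a) = C1*(cos(a) + 1)^(5/14)/(cos(a) - 1)^(5/14)


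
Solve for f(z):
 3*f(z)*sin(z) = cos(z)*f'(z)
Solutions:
 f(z) = C1/cos(z)^3


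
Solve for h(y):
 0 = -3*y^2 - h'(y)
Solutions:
 h(y) = C1 - y^3


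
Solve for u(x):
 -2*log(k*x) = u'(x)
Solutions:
 u(x) = C1 - 2*x*log(k*x) + 2*x


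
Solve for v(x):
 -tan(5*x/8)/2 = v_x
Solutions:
 v(x) = C1 + 4*log(cos(5*x/8))/5


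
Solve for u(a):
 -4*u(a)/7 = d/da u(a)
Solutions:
 u(a) = C1*exp(-4*a/7)


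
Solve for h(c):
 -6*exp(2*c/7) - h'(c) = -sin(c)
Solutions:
 h(c) = C1 - 21*exp(2*c/7) - cos(c)


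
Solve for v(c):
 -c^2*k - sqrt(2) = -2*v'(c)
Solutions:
 v(c) = C1 + c^3*k/6 + sqrt(2)*c/2


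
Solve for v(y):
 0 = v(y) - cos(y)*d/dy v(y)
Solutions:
 v(y) = C1*sqrt(sin(y) + 1)/sqrt(sin(y) - 1)


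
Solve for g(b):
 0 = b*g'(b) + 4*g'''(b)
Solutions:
 g(b) = C1 + Integral(C2*airyai(-2^(1/3)*b/2) + C3*airybi(-2^(1/3)*b/2), b)


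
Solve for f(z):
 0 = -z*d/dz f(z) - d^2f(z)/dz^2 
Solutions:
 f(z) = C1 + C2*erf(sqrt(2)*z/2)


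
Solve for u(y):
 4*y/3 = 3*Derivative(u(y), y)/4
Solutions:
 u(y) = C1 + 8*y^2/9


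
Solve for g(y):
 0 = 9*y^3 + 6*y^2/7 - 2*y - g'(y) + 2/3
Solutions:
 g(y) = C1 + 9*y^4/4 + 2*y^3/7 - y^2 + 2*y/3


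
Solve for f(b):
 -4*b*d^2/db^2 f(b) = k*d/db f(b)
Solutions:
 f(b) = C1 + b^(1 - re(k)/4)*(C2*sin(log(b)*Abs(im(k))/4) + C3*cos(log(b)*im(k)/4))


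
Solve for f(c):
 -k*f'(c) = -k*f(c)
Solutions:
 f(c) = C1*exp(c)


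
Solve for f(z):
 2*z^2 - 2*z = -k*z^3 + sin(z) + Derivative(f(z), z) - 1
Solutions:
 f(z) = C1 + k*z^4/4 + 2*z^3/3 - z^2 + z + cos(z)


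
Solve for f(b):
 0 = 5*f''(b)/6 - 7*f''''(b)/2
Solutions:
 f(b) = C1 + C2*b + C3*exp(-sqrt(105)*b/21) + C4*exp(sqrt(105)*b/21)


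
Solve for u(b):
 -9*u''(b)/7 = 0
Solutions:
 u(b) = C1 + C2*b


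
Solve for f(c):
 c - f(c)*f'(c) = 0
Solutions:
 f(c) = -sqrt(C1 + c^2)
 f(c) = sqrt(C1 + c^2)


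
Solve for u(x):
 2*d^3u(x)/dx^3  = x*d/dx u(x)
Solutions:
 u(x) = C1 + Integral(C2*airyai(2^(2/3)*x/2) + C3*airybi(2^(2/3)*x/2), x)


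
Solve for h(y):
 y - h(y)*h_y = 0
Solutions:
 h(y) = -sqrt(C1 + y^2)
 h(y) = sqrt(C1 + y^2)


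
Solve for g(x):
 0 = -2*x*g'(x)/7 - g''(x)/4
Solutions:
 g(x) = C1 + C2*erf(2*sqrt(7)*x/7)


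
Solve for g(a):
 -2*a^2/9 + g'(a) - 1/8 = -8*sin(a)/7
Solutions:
 g(a) = C1 + 2*a^3/27 + a/8 + 8*cos(a)/7


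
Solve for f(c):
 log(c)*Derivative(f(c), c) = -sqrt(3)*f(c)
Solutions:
 f(c) = C1*exp(-sqrt(3)*li(c))


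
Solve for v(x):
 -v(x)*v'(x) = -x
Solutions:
 v(x) = -sqrt(C1 + x^2)
 v(x) = sqrt(C1 + x^2)


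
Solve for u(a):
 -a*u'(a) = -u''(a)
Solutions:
 u(a) = C1 + C2*erfi(sqrt(2)*a/2)


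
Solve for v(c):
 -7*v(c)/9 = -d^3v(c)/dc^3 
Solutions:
 v(c) = C3*exp(21^(1/3)*c/3) + (C1*sin(3^(5/6)*7^(1/3)*c/6) + C2*cos(3^(5/6)*7^(1/3)*c/6))*exp(-21^(1/3)*c/6)


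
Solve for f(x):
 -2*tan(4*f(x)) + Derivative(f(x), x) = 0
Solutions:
 f(x) = -asin(C1*exp(8*x))/4 + pi/4
 f(x) = asin(C1*exp(8*x))/4


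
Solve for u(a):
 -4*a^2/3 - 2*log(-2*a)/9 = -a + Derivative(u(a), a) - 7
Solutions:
 u(a) = C1 - 4*a^3/9 + a^2/2 - 2*a*log(-a)/9 + a*(65 - 2*log(2))/9


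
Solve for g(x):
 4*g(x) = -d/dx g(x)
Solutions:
 g(x) = C1*exp(-4*x)


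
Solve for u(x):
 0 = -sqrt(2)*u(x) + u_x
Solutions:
 u(x) = C1*exp(sqrt(2)*x)


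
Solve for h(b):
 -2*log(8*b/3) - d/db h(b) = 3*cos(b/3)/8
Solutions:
 h(b) = C1 - 2*b*log(b) - 6*b*log(2) + 2*b + 2*b*log(3) - 9*sin(b/3)/8


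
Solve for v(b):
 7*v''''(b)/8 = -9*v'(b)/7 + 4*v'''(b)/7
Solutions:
 v(b) = C1 + C2*exp(b*(512*2^(1/3)/(441*sqrt(1701177) + 575251)^(1/3) + 64 + 2^(2/3)*(441*sqrt(1701177) + 575251)^(1/3))/294)*sin(2^(1/3)*sqrt(3)*b*(-2^(1/3)*(441*sqrt(1701177) + 575251)^(1/3) + 512/(441*sqrt(1701177) + 575251)^(1/3))/294) + C3*exp(b*(512*2^(1/3)/(441*sqrt(1701177) + 575251)^(1/3) + 64 + 2^(2/3)*(441*sqrt(1701177) + 575251)^(1/3))/294)*cos(2^(1/3)*sqrt(3)*b*(-2^(1/3)*(441*sqrt(1701177) + 575251)^(1/3) + 512/(441*sqrt(1701177) + 575251)^(1/3))/294) + C4*exp(b*(-2^(2/3)*(441*sqrt(1701177) + 575251)^(1/3) - 512*2^(1/3)/(441*sqrt(1701177) + 575251)^(1/3) + 32)/147)


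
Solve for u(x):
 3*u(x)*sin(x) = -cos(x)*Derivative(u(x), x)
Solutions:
 u(x) = C1*cos(x)^3


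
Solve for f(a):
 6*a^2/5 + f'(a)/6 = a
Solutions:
 f(a) = C1 - 12*a^3/5 + 3*a^2


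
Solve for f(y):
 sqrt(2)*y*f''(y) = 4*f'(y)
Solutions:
 f(y) = C1 + C2*y^(1 + 2*sqrt(2))


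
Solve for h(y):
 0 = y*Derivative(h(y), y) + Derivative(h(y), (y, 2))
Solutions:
 h(y) = C1 + C2*erf(sqrt(2)*y/2)


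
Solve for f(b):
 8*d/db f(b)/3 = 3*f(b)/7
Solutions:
 f(b) = C1*exp(9*b/56)


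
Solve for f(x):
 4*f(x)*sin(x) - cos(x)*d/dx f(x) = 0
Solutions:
 f(x) = C1/cos(x)^4


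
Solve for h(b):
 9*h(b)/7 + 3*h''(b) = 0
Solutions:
 h(b) = C1*sin(sqrt(21)*b/7) + C2*cos(sqrt(21)*b/7)


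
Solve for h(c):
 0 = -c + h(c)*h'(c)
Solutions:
 h(c) = -sqrt(C1 + c^2)
 h(c) = sqrt(C1 + c^2)


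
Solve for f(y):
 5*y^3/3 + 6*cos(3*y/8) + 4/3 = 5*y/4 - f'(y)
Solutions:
 f(y) = C1 - 5*y^4/12 + 5*y^2/8 - 4*y/3 - 16*sin(3*y/8)


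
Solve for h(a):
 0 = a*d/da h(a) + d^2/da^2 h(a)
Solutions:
 h(a) = C1 + C2*erf(sqrt(2)*a/2)


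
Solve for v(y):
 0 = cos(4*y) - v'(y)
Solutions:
 v(y) = C1 + sin(4*y)/4


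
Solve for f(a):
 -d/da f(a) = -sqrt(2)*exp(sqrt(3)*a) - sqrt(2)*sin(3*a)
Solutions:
 f(a) = C1 + sqrt(6)*exp(sqrt(3)*a)/3 - sqrt(2)*cos(3*a)/3


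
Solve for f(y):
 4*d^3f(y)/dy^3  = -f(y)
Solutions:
 f(y) = C3*exp(-2^(1/3)*y/2) + (C1*sin(2^(1/3)*sqrt(3)*y/4) + C2*cos(2^(1/3)*sqrt(3)*y/4))*exp(2^(1/3)*y/4)


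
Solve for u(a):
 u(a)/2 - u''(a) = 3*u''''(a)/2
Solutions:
 u(a) = C1*exp(-sqrt(3)*a/3) + C2*exp(sqrt(3)*a/3) + C3*sin(a) + C4*cos(a)


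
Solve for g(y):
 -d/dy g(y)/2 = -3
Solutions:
 g(y) = C1 + 6*y


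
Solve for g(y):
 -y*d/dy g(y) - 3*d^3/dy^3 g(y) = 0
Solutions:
 g(y) = C1 + Integral(C2*airyai(-3^(2/3)*y/3) + C3*airybi(-3^(2/3)*y/3), y)


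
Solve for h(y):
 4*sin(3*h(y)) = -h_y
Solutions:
 h(y) = -acos((-C1 - exp(24*y))/(C1 - exp(24*y)))/3 + 2*pi/3
 h(y) = acos((-C1 - exp(24*y))/(C1 - exp(24*y)))/3


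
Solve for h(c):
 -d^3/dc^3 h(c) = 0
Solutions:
 h(c) = C1 + C2*c + C3*c^2


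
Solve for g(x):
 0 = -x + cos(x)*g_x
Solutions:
 g(x) = C1 + Integral(x/cos(x), x)


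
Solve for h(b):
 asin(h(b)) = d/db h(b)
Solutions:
 Integral(1/asin(_y), (_y, h(b))) = C1 + b


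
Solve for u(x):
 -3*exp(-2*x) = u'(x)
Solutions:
 u(x) = C1 + 3*exp(-2*x)/2


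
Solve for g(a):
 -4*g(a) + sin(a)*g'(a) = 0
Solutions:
 g(a) = C1*(cos(a)^2 - 2*cos(a) + 1)/(cos(a)^2 + 2*cos(a) + 1)


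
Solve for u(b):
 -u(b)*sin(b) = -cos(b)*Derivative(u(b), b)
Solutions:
 u(b) = C1/cos(b)


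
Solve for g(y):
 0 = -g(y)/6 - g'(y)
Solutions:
 g(y) = C1*exp(-y/6)


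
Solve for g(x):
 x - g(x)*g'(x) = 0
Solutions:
 g(x) = -sqrt(C1 + x^2)
 g(x) = sqrt(C1 + x^2)


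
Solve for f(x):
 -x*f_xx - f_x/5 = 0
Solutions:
 f(x) = C1 + C2*x^(4/5)


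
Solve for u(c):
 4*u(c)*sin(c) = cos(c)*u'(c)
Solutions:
 u(c) = C1/cos(c)^4


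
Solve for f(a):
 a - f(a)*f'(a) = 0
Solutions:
 f(a) = -sqrt(C1 + a^2)
 f(a) = sqrt(C1 + a^2)


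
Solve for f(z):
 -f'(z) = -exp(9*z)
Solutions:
 f(z) = C1 + exp(9*z)/9


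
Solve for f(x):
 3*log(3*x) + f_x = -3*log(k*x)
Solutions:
 f(x) = C1 + 3*x*(-log(k) - log(3) + 2) - 6*x*log(x)


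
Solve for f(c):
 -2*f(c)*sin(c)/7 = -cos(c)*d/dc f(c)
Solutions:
 f(c) = C1/cos(c)^(2/7)


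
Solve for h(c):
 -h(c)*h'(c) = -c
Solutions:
 h(c) = -sqrt(C1 + c^2)
 h(c) = sqrt(C1 + c^2)


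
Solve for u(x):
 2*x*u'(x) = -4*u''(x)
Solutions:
 u(x) = C1 + C2*erf(x/2)


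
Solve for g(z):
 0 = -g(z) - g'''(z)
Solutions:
 g(z) = C3*exp(-z) + (C1*sin(sqrt(3)*z/2) + C2*cos(sqrt(3)*z/2))*exp(z/2)


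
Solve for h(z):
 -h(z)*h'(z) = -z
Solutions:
 h(z) = -sqrt(C1 + z^2)
 h(z) = sqrt(C1 + z^2)


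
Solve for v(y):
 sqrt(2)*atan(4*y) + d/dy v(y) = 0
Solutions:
 v(y) = C1 - sqrt(2)*(y*atan(4*y) - log(16*y^2 + 1)/8)


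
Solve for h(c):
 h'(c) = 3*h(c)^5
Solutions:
 h(c) = -(-1/(C1 + 12*c))^(1/4)
 h(c) = (-1/(C1 + 12*c))^(1/4)
 h(c) = -I*(-1/(C1 + 12*c))^(1/4)
 h(c) = I*(-1/(C1 + 12*c))^(1/4)


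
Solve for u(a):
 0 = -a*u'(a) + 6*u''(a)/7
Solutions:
 u(a) = C1 + C2*erfi(sqrt(21)*a/6)


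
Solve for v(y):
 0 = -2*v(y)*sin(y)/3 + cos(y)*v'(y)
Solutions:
 v(y) = C1/cos(y)^(2/3)


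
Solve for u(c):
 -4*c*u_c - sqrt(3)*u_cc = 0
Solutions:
 u(c) = C1 + C2*erf(sqrt(2)*3^(3/4)*c/3)


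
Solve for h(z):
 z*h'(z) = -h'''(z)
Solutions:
 h(z) = C1 + Integral(C2*airyai(-z) + C3*airybi(-z), z)


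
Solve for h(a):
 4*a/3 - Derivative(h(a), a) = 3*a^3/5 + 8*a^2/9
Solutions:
 h(a) = C1 - 3*a^4/20 - 8*a^3/27 + 2*a^2/3


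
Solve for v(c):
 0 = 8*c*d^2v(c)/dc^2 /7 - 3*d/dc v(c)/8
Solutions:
 v(c) = C1 + C2*c^(85/64)


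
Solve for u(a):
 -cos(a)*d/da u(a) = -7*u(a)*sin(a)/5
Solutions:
 u(a) = C1/cos(a)^(7/5)


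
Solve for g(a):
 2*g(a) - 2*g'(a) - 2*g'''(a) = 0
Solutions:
 g(a) = C1*exp(-a*(-2*18^(1/3)/(9 + sqrt(93))^(1/3) + 12^(1/3)*(9 + sqrt(93))^(1/3))/12)*sin(2^(1/3)*3^(1/6)*a*(6/(9 + sqrt(93))^(1/3) + 2^(1/3)*3^(2/3)*(9 + sqrt(93))^(1/3))/12) + C2*exp(-a*(-2*18^(1/3)/(9 + sqrt(93))^(1/3) + 12^(1/3)*(9 + sqrt(93))^(1/3))/12)*cos(2^(1/3)*3^(1/6)*a*(6/(9 + sqrt(93))^(1/3) + 2^(1/3)*3^(2/3)*(9 + sqrt(93))^(1/3))/12) + C3*exp(a*(-2*18^(1/3)/(9 + sqrt(93))^(1/3) + 12^(1/3)*(9 + sqrt(93))^(1/3))/6)


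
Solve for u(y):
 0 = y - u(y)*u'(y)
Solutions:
 u(y) = -sqrt(C1 + y^2)
 u(y) = sqrt(C1 + y^2)


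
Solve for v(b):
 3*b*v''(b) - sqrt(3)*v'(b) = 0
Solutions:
 v(b) = C1 + C2*b^(sqrt(3)/3 + 1)


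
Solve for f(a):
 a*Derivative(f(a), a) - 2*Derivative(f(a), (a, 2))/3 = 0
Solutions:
 f(a) = C1 + C2*erfi(sqrt(3)*a/2)


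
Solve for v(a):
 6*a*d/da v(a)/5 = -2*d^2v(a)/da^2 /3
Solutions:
 v(a) = C1 + C2*erf(3*sqrt(10)*a/10)


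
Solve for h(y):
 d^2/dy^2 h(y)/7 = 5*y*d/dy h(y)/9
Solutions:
 h(y) = C1 + C2*erfi(sqrt(70)*y/6)


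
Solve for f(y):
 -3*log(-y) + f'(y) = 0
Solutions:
 f(y) = C1 + 3*y*log(-y) - 3*y


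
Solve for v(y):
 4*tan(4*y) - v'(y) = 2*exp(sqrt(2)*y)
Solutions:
 v(y) = C1 - sqrt(2)*exp(sqrt(2)*y) - log(cos(4*y))


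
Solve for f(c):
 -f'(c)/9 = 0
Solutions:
 f(c) = C1


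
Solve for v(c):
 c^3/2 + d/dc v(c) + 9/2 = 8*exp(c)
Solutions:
 v(c) = C1 - c^4/8 - 9*c/2 + 8*exp(c)


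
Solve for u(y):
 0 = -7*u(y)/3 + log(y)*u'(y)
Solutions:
 u(y) = C1*exp(7*li(y)/3)


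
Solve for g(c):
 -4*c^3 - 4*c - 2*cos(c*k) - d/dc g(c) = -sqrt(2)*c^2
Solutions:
 g(c) = C1 - c^4 + sqrt(2)*c^3/3 - 2*c^2 - 2*sin(c*k)/k


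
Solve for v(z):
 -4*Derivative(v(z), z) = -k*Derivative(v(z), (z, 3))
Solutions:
 v(z) = C1 + C2*exp(-2*z*sqrt(1/k)) + C3*exp(2*z*sqrt(1/k))


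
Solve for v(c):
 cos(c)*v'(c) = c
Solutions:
 v(c) = C1 + Integral(c/cos(c), c)


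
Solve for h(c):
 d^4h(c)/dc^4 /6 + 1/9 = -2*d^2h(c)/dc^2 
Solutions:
 h(c) = C1 + C2*c + C3*sin(2*sqrt(3)*c) + C4*cos(2*sqrt(3)*c) - c^2/36


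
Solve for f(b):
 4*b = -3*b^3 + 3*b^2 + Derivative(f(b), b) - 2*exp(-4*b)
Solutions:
 f(b) = C1 + 3*b^4/4 - b^3 + 2*b^2 - exp(-4*b)/2


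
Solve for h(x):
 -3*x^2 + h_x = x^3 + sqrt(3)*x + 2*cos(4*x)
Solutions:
 h(x) = C1 + x^4/4 + x^3 + sqrt(3)*x^2/2 + sin(4*x)/2


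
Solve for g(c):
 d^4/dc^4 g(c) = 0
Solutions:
 g(c) = C1 + C2*c + C3*c^2 + C4*c^3


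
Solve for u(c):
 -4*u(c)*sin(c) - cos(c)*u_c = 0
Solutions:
 u(c) = C1*cos(c)^4


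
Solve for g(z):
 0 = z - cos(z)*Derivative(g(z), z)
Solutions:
 g(z) = C1 + Integral(z/cos(z), z)


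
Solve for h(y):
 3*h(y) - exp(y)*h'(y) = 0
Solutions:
 h(y) = C1*exp(-3*exp(-y))


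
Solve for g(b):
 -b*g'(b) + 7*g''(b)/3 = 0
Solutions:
 g(b) = C1 + C2*erfi(sqrt(42)*b/14)


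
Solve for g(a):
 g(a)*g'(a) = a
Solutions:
 g(a) = -sqrt(C1 + a^2)
 g(a) = sqrt(C1 + a^2)


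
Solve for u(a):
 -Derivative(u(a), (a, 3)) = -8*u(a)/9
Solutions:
 u(a) = C3*exp(2*3^(1/3)*a/3) + (C1*sin(3^(5/6)*a/3) + C2*cos(3^(5/6)*a/3))*exp(-3^(1/3)*a/3)


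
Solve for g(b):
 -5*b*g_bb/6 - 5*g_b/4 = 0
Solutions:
 g(b) = C1 + C2/sqrt(b)


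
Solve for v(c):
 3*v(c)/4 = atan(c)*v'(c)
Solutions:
 v(c) = C1*exp(3*Integral(1/atan(c), c)/4)


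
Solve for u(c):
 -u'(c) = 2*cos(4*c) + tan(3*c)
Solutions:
 u(c) = C1 + log(cos(3*c))/3 - sin(4*c)/2


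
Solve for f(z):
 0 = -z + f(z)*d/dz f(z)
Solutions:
 f(z) = -sqrt(C1 + z^2)
 f(z) = sqrt(C1 + z^2)


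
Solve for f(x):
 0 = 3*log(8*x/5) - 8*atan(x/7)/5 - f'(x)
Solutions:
 f(x) = C1 + 3*x*log(x) - 8*x*atan(x/7)/5 - 3*x*log(5) - 3*x + 9*x*log(2) + 28*log(x^2 + 49)/5


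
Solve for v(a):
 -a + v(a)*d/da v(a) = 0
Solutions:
 v(a) = -sqrt(C1 + a^2)
 v(a) = sqrt(C1 + a^2)


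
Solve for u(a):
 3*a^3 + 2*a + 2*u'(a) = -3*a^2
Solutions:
 u(a) = C1 - 3*a^4/8 - a^3/2 - a^2/2


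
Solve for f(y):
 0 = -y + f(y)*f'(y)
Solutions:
 f(y) = -sqrt(C1 + y^2)
 f(y) = sqrt(C1 + y^2)


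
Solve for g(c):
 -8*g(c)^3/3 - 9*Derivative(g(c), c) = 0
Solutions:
 g(c) = -3*sqrt(6)*sqrt(-1/(C1 - 8*c))/2
 g(c) = 3*sqrt(6)*sqrt(-1/(C1 - 8*c))/2


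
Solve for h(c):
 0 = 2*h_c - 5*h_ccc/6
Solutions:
 h(c) = C1 + C2*exp(-2*sqrt(15)*c/5) + C3*exp(2*sqrt(15)*c/5)


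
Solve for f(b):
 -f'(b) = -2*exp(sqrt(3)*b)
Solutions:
 f(b) = C1 + 2*sqrt(3)*exp(sqrt(3)*b)/3


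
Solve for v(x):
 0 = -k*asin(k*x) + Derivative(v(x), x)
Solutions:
 v(x) = C1 + k*Piecewise((x*asin(k*x) + sqrt(-k^2*x^2 + 1)/k, Ne(k, 0)), (0, True))
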